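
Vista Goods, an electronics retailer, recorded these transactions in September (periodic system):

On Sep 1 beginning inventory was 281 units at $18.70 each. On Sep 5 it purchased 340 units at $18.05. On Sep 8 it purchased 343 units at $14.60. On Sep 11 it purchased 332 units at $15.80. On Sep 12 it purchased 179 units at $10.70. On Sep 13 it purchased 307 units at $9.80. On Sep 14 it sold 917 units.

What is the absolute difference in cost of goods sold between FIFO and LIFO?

$4,098.40

FIFO COGS: 281 @ $18.70 + 340 @ $18.05 + 296 @ $14.60 = $15,713.30
LIFO COGS: 307 @ $9.80 + 179 @ $10.70 + 332 @ $15.80 + 99 @ $14.60 = $11,614.90
Difference = |$15,713.30 − $11,614.90| = $4,098.40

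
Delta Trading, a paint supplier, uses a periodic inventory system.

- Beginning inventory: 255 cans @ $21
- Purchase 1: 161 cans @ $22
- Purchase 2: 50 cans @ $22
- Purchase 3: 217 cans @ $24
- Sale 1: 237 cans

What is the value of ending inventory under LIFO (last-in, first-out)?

Ending inventory = $9,557

Sale 1 (237) [LIFO — newest first]: 217 @ $24 + 20 @ $22 = $5,648
Ending inventory: 255 @ $21 + 161 @ $22 + 30 @ $22 = $9,557
Check: goods available $15,205 = COGS $5,648 + ending $9,557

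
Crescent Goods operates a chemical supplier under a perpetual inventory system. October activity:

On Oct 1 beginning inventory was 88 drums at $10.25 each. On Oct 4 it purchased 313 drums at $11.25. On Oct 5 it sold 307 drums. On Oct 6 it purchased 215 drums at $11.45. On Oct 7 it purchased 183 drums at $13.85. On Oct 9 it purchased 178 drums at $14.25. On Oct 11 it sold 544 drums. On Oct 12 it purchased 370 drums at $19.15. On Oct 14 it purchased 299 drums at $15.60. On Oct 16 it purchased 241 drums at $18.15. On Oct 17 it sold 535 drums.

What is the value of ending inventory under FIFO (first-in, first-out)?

Oct 5, 307 sold [FIFO — oldest first]: 88 @ $10.25 + 219 @ $11.25 = $3,365.75
Oct 11, 544 sold [FIFO — oldest first]: 94 @ $11.25 + 215 @ $11.45 + 183 @ $13.85 + 52 @ $14.25 = $6,794.80
Oct 17, 535 sold [FIFO — oldest first]: 126 @ $14.25 + 370 @ $19.15 + 39 @ $15.60 = $9,489.40
Total COGS = $3,365.75 + $6,794.80 + $9,489.40 = $19,649.95
Ending inventory: 260 @ $15.60 + 241 @ $18.15 = $8,430.15
Check: goods available $28,080.10 = COGS $19,649.95 + ending $8,430.15

Ending inventory = $8,430.15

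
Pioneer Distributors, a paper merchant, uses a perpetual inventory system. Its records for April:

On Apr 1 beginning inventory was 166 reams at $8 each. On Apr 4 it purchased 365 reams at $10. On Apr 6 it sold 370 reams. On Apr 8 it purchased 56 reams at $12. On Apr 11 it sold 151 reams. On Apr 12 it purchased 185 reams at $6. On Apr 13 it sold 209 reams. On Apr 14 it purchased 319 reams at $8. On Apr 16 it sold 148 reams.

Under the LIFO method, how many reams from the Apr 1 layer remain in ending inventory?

Apr 6, 370 sold [LIFO — newest first]: 365 @ $10 + 5 @ $8 = $3,690
Apr 11, 151 sold [LIFO — newest first]: 56 @ $12 + 95 @ $8 = $1,432
Apr 13, 209 sold [LIFO — newest first]: 185 @ $6 + 24 @ $8 = $1,302
Apr 16, 148 sold [LIFO — newest first]: 148 @ $8 = $1,184
Total COGS = $3,690 + $1,432 + $1,302 + $1,184 = $7,608
Ending inventory: 42 @ $8 + 171 @ $8 = $1,704

42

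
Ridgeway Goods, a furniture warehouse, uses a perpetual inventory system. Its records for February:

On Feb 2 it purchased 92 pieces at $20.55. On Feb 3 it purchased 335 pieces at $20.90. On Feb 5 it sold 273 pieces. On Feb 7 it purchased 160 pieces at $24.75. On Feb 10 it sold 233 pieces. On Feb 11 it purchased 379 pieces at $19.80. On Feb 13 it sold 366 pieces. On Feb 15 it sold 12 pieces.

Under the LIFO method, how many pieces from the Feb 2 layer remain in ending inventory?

Feb 5, 273 sold [LIFO — newest first]: 273 @ $20.90 = $5,705.70
Feb 10, 233 sold [LIFO — newest first]: 160 @ $24.75 + 62 @ $20.90 + 11 @ $20.55 = $5,481.85
Feb 13, 366 sold [LIFO — newest first]: 366 @ $19.80 = $7,246.80
Feb 15, 12 sold [LIFO — newest first]: 12 @ $19.80 = $237.60
Total COGS = $5,705.70 + $5,481.85 + $7,246.80 + $237.60 = $18,671.95
Ending inventory: 81 @ $20.55 + 1 @ $19.80 = $1,684.35

81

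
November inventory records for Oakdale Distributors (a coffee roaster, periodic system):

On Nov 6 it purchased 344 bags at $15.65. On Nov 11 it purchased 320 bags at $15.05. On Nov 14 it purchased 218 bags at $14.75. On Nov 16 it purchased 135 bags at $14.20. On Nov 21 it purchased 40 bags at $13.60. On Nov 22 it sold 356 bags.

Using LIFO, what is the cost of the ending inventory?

Ending inventory = $10,745.35

Nov 22, 356 sold [LIFO — newest first]: 40 @ $13.60 + 135 @ $14.20 + 181 @ $14.75 = $5,130.75
Ending inventory: 344 @ $15.65 + 320 @ $15.05 + 37 @ $14.75 = $10,745.35
Check: goods available $15,876.10 = COGS $5,130.75 + ending $10,745.35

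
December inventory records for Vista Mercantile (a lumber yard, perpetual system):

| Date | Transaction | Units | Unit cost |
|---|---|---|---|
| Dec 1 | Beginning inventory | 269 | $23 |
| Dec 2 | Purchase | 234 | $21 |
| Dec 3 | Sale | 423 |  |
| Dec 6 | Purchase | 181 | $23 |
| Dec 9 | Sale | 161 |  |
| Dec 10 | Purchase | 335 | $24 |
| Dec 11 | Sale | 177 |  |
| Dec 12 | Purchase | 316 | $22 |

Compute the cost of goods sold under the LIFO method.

COGS = $17,212

Dec 3, 423 sold [LIFO — newest first]: 234 @ $21 + 189 @ $23 = $9,261
Dec 9, 161 sold [LIFO — newest first]: 161 @ $23 = $3,703
Dec 11, 177 sold [LIFO — newest first]: 177 @ $24 = $4,248
Total COGS = $9,261 + $3,703 + $4,248 = $17,212
Ending inventory: 80 @ $23 + 20 @ $23 + 158 @ $24 + 316 @ $22 = $13,044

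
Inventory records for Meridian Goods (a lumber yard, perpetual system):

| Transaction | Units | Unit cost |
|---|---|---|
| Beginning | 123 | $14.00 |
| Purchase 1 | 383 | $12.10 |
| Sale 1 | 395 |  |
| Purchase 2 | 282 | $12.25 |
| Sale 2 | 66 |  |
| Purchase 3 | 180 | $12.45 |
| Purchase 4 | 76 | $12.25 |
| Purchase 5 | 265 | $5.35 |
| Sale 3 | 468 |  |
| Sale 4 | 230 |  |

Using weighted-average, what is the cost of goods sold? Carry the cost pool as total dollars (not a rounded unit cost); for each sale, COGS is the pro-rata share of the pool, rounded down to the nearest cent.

After Beginning: 123 on hand, pool $1,722.00 (≈ $14.0000 each)
After Purchase 1: 506 on hand, pool $6,356.30 (≈ $12.5619 each)
Sale 1, sell 395: 395/506 × $6,356.30 → $4,961.93
After Purchase 2: 393 on hand, pool $4,848.87 (≈ $12.3381 each)
Sale 2, sell 66: 66/393 × $4,848.87 → $814.31
After Purchase 3: 507 on hand, pool $6,275.56 (≈ $12.3778 each)
After Purchase 4: 583 on hand, pool $7,206.56 (≈ $12.3612 each)
After Purchase 5: 848 on hand, pool $8,624.31 (≈ $10.1702 each)
Sale 3, sell 468: 468/848 × $8,624.31 → $4,759.64
Sale 4, sell 230: 230/380 × $3,864.67 → $2,339.14
Total COGS = $4,961.93 + $814.31 + $4,759.64 + $2,339.14 = $12,875.02
Ending inventory (cost pool remaining) = $1,525.53

COGS = $12,875.02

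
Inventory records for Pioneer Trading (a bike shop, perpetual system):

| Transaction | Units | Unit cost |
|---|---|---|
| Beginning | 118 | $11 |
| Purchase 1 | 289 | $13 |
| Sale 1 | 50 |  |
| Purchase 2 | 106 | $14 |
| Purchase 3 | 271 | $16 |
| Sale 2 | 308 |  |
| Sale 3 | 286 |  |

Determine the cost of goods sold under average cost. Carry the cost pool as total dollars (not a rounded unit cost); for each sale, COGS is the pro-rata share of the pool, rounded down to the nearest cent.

After Beginning: 118 on hand, pool $1,298.00 (≈ $11.0000 each)
After Purchase 1: 407 on hand, pool $5,055.00 (≈ $12.4201 each)
Sale 1, sell 50: 50/407 × $5,055.00 → $621.00
After Purchase 2: 463 on hand, pool $5,918.00 (≈ $12.7819 each)
After Purchase 3: 734 on hand, pool $10,254.00 (≈ $13.9700 each)
Sale 2, sell 308: 308/734 × $10,254.00 → $4,302.76
Sale 3, sell 286: 286/426 × $5,951.24 → $3,995.43
Total COGS = $621.00 + $4,302.76 + $3,995.43 = $8,919.19
Ending inventory (cost pool remaining) = $1,955.81
Check: goods available $10,875.00 = COGS $8,919.19 + ending $1,955.81

COGS = $8,919.19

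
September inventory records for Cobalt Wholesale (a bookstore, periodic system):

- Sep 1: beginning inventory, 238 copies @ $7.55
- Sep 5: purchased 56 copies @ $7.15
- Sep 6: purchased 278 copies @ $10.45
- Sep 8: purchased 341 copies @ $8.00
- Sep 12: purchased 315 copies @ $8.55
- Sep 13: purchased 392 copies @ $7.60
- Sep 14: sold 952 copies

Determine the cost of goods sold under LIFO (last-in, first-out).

COGS = $7,632.45

Sep 14, 952 sold [LIFO — newest first]: 392 @ $7.60 + 315 @ $8.55 + 245 @ $8.00 = $7,632.45
Ending inventory: 238 @ $7.55 + 56 @ $7.15 + 278 @ $10.45 + 96 @ $8.00 = $5,870.40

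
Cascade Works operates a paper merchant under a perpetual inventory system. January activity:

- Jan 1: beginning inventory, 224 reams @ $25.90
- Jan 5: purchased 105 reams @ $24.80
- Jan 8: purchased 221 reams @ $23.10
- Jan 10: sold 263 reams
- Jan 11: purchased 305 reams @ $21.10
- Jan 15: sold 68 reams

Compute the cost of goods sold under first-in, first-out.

Jan 10, 263 sold [FIFO — oldest first]: 224 @ $25.90 + 39 @ $24.80 = $6,768.80
Jan 15, 68 sold [FIFO — oldest first]: 66 @ $24.80 + 2 @ $23.10 = $1,683.00
Total COGS = $6,768.80 + $1,683.00 = $8,451.80
Ending inventory: 219 @ $23.10 + 305 @ $21.10 = $11,494.40

COGS = $8,451.80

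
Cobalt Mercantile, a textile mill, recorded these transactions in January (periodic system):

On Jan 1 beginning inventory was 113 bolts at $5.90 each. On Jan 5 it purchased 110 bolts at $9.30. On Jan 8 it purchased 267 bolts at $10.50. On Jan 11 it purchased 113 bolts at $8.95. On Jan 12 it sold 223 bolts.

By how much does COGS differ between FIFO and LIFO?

$476.65

FIFO COGS: 113 @ $5.90 + 110 @ $9.30 = $1,689.70
LIFO COGS: 113 @ $8.95 + 110 @ $10.50 = $2,166.35
Difference = |$1,689.70 − $2,166.35| = $476.65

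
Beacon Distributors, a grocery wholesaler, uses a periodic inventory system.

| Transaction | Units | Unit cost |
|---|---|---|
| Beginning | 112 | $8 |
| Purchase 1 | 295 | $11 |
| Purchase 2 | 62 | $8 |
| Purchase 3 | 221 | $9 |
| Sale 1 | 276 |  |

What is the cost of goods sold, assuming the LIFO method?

Sale 1 (276) [LIFO — newest first]: 221 @ $9 + 55 @ $8 = $2,429
Ending inventory: 112 @ $8 + 295 @ $11 + 7 @ $8 = $4,197
Check: goods available $6,626 = COGS $2,429 + ending $4,197

COGS = $2,429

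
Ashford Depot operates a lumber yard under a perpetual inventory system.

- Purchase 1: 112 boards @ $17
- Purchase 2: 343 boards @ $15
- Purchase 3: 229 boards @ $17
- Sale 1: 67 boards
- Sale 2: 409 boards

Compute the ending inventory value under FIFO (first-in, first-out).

Ending inventory = $3,536

Sale 1 (67) [FIFO — oldest first]: 67 @ $17 = $1,139
Sale 2 (409) [FIFO — oldest first]: 45 @ $17 + 343 @ $15 + 21 @ $17 = $6,267
Total COGS = $1,139 + $6,267 = $7,406
Ending inventory: 208 @ $17 = $3,536
Check: goods available $10,942 = COGS $7,406 + ending $3,536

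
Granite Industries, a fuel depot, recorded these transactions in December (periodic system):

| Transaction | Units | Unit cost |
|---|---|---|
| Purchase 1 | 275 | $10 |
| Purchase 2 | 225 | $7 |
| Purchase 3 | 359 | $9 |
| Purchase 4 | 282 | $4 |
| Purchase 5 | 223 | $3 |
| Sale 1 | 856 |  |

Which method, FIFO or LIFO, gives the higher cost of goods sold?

FIFO

FIFO COGS: 275 @ $10 + 225 @ $7 + 356 @ $9 = $7,529
LIFO COGS: 223 @ $3 + 282 @ $4 + 351 @ $9 = $4,956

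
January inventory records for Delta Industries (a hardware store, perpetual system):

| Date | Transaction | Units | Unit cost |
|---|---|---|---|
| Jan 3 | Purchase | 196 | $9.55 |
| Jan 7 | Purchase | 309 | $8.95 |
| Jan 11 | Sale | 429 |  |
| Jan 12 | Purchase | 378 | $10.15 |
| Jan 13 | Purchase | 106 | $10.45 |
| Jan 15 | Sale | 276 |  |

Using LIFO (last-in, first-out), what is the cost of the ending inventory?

Jan 11, 429 sold [LIFO — newest first]: 309 @ $8.95 + 120 @ $9.55 = $3,911.55
Jan 15, 276 sold [LIFO — newest first]: 106 @ $10.45 + 170 @ $10.15 = $2,833.20
Total COGS = $3,911.55 + $2,833.20 = $6,744.75
Ending inventory: 76 @ $9.55 + 208 @ $10.15 = $2,837.00

Ending inventory = $2,837.00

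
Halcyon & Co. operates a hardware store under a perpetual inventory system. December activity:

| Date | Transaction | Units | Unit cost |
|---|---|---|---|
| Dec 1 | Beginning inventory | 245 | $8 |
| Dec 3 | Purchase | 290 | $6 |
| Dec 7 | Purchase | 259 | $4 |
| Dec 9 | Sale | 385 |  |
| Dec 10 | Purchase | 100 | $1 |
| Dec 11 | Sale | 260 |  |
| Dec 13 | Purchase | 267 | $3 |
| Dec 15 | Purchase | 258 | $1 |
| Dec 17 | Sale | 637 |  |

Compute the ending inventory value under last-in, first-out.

Dec 9, 385 sold [LIFO — newest first]: 259 @ $4 + 126 @ $6 = $1,792
Dec 11, 260 sold [LIFO — newest first]: 100 @ $1 + 160 @ $6 = $1,060
Dec 17, 637 sold [LIFO — newest first]: 258 @ $1 + 267 @ $3 + 4 @ $6 + 108 @ $8 = $1,947
Total COGS = $1,792 + $1,060 + $1,947 = $4,799
Ending inventory: 137 @ $8 = $1,096

Ending inventory = $1,096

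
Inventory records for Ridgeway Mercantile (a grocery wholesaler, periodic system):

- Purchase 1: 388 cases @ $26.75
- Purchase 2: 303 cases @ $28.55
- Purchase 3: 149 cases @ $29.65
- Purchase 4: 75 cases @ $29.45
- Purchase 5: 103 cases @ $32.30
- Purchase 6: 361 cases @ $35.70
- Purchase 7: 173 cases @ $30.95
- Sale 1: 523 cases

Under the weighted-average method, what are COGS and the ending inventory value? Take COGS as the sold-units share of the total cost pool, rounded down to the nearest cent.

Sale 1, sell 523: 523/1552 × $47,225.20 → $15,914.16
Ending inventory (cost pool remaining) = $31,311.04

COGS = $15,914.16; ending inventory = $31,311.04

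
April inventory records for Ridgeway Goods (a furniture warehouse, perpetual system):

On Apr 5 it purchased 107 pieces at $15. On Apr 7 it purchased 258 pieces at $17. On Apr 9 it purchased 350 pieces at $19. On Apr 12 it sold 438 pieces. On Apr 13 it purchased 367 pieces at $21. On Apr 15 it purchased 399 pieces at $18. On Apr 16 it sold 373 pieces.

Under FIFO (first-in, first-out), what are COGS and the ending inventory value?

COGS = $14,657; ending inventory = $12,873

Apr 12, 438 sold [FIFO — oldest first]: 107 @ $15 + 258 @ $17 + 73 @ $19 = $7,378
Apr 16, 373 sold [FIFO — oldest first]: 277 @ $19 + 96 @ $21 = $7,279
Total COGS = $7,378 + $7,279 = $14,657
Ending inventory: 271 @ $21 + 399 @ $18 = $12,873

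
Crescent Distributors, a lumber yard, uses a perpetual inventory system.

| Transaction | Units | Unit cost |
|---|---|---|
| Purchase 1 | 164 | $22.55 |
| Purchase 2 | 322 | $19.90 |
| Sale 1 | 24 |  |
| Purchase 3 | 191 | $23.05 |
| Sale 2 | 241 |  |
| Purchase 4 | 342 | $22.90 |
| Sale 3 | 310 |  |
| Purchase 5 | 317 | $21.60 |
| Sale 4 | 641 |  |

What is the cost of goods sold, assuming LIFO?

Sale 1 (24) [LIFO — newest first]: 24 @ $19.90 = $477.60
Sale 2 (241) [LIFO — newest first]: 191 @ $23.05 + 50 @ $19.90 = $5,397.55
Sale 3 (310) [LIFO — newest first]: 310 @ $22.90 = $7,099.00
Sale 4 (641) [LIFO — newest first]: 317 @ $21.60 + 32 @ $22.90 + 248 @ $19.90 + 44 @ $22.55 = $13,507.40
Total COGS = $477.60 + $5,397.55 + $7,099.00 + $13,507.40 = $26,481.55
Ending inventory: 120 @ $22.55 = $2,706.00
Check: goods available $29,187.55 = COGS $26,481.55 + ending $2,706.00

COGS = $26,481.55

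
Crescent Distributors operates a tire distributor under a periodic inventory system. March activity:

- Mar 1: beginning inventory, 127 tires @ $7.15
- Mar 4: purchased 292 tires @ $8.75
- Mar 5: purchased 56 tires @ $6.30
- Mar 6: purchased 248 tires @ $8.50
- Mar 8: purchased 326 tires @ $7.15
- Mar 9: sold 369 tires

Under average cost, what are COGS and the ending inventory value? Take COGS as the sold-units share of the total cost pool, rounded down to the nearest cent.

Mar 9, sell 369: 369/1049 × $8,254.75 → $2,903.72
Ending inventory (cost pool remaining) = $5,351.03
Check: goods available $8,254.75 = COGS $2,903.72 + ending $5,351.03

COGS = $2,903.72; ending inventory = $5,351.03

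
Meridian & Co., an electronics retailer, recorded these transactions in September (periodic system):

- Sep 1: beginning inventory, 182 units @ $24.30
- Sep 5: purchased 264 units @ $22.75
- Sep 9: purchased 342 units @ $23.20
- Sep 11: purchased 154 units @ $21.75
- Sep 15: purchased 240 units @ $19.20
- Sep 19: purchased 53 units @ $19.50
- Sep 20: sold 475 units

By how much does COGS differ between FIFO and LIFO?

FIFO COGS: 182 @ $24.30 + 264 @ $22.75 + 29 @ $23.20 = $11,101.40
LIFO COGS: 53 @ $19.50 + 240 @ $19.20 + 154 @ $21.75 + 28 @ $23.20 = $9,640.60
Difference = |$11,101.40 − $9,640.60| = $1,460.80

$1,460.80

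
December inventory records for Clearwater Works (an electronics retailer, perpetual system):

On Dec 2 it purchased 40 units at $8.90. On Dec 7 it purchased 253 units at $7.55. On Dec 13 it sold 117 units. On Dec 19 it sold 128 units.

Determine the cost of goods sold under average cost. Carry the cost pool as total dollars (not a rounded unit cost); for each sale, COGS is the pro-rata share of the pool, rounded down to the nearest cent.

After Dec 2: 40 on hand, pool $356.00 (≈ $8.9000 each)
After Dec 7: 293 on hand, pool $2,266.15 (≈ $7.7343 each)
Dec 13, sell 117: 117/293 × $2,266.15 → $904.91
Dec 19, sell 128: 128/176 × $1,361.24 → $989.99
Total COGS = $904.91 + $989.99 = $1,894.90
Ending inventory (cost pool remaining) = $371.25
Check: goods available $2,266.15 = COGS $1,894.90 + ending $371.25

COGS = $1,894.90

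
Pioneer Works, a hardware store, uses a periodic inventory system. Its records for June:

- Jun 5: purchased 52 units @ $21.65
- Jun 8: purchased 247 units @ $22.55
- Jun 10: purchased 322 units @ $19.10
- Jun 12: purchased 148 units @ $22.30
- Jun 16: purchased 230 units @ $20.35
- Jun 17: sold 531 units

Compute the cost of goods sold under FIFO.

Jun 17, 531 sold [FIFO — oldest first]: 52 @ $21.65 + 247 @ $22.55 + 232 @ $19.10 = $11,126.85
Ending inventory: 90 @ $19.10 + 148 @ $22.30 + 230 @ $20.35 = $9,699.90

COGS = $11,126.85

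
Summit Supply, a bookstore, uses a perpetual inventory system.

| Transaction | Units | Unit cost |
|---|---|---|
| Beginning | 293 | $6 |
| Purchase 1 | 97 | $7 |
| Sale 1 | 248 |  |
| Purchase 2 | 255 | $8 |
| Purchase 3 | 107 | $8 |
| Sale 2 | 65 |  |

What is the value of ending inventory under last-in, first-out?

Sale 1 (248) [LIFO — newest first]: 97 @ $7 + 151 @ $6 = $1,585
Sale 2 (65) [LIFO — newest first]: 65 @ $8 = $520
Total COGS = $1,585 + $520 = $2,105
Ending inventory: 142 @ $6 + 255 @ $8 + 42 @ $8 = $3,228
Check: goods available $5,333 = COGS $2,105 + ending $3,228

Ending inventory = $3,228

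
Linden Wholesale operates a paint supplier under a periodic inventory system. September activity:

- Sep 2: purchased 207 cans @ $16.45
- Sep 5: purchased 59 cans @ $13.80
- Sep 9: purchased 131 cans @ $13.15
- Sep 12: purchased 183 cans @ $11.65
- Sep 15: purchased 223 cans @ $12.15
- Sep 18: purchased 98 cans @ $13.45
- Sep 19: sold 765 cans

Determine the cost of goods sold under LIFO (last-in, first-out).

Sep 19, 765 sold [LIFO — newest first]: 98 @ $13.45 + 223 @ $12.15 + 183 @ $11.65 + 131 @ $13.15 + 59 @ $13.80 + 71 @ $16.45 = $9,864.30
Ending inventory: 136 @ $16.45 = $2,237.20

COGS = $9,864.30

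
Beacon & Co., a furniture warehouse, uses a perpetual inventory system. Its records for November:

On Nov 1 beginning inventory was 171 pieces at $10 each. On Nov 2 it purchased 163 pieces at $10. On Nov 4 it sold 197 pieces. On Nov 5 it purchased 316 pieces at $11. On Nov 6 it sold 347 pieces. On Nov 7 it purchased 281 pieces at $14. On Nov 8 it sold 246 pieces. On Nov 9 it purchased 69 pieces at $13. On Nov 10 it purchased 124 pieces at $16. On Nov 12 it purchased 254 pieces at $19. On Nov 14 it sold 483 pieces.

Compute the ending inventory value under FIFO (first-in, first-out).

Nov 4, 197 sold [FIFO — oldest first]: 171 @ $10 + 26 @ $10 = $1,970
Nov 6, 347 sold [FIFO — oldest first]: 137 @ $10 + 210 @ $11 = $3,680
Nov 8, 246 sold [FIFO — oldest first]: 106 @ $11 + 140 @ $14 = $3,126
Nov 14, 483 sold [FIFO — oldest first]: 141 @ $14 + 69 @ $13 + 124 @ $16 + 149 @ $19 = $7,686
Total COGS = $1,970 + $3,680 + $3,126 + $7,686 = $16,462
Ending inventory: 105 @ $19 = $1,995

Ending inventory = $1,995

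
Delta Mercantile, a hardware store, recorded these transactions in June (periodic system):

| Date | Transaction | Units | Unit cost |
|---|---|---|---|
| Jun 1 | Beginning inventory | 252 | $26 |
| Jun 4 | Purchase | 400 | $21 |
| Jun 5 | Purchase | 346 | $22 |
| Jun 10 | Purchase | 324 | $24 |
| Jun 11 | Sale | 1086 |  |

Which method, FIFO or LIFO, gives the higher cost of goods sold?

FIFO COGS: 252 @ $26 + 400 @ $21 + 346 @ $22 + 88 @ $24 = $24,676
LIFO COGS: 324 @ $24 + 346 @ $22 + 400 @ $21 + 16 @ $26 = $24,204

FIFO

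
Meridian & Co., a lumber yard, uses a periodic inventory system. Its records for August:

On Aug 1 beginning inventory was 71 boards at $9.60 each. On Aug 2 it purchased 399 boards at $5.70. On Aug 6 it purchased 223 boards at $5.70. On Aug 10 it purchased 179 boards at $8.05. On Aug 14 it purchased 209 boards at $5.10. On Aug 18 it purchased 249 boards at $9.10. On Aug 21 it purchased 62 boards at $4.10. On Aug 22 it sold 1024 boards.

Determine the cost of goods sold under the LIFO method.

COGS = $6,879.45

Aug 22, 1024 sold [LIFO — newest first]: 62 @ $4.10 + 249 @ $9.10 + 209 @ $5.10 + 179 @ $8.05 + 223 @ $5.70 + 102 @ $5.70 = $6,879.45
Ending inventory: 71 @ $9.60 + 297 @ $5.70 = $2,374.50
Check: goods available $9,253.95 = COGS $6,879.45 + ending $2,374.50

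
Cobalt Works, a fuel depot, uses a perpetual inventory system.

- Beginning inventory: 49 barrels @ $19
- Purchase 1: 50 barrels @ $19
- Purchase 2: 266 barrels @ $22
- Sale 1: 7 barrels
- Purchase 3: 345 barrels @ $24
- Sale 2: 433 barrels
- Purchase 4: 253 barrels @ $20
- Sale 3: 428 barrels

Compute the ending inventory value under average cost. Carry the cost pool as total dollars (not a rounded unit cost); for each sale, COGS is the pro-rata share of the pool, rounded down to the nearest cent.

Ending inventory = $2,025.91

After Beginning: 49 on hand, pool $931.00 (≈ $19.0000 each)
After Purchase 1: 99 on hand, pool $1,881.00 (≈ $19.0000 each)
After Purchase 2: 365 on hand, pool $7,733.00 (≈ $21.1863 each)
Sale 1, sell 7: 7/365 × $7,733.00 → $148.30
After Purchase 3: 703 on hand, pool $15,864.70 (≈ $22.5671 each)
Sale 2, sell 433: 433/703 × $15,864.70 → $9,771.57
After Purchase 4: 523 on hand, pool $11,153.13 (≈ $21.3253 each)
Sale 3, sell 428: 428/523 × $11,153.13 → $9,127.22
Total COGS = $148.30 + $9,771.57 + $9,127.22 = $19,047.09
Ending inventory (cost pool remaining) = $2,025.91
Check: goods available $21,073.00 = COGS $19,047.09 + ending $2,025.91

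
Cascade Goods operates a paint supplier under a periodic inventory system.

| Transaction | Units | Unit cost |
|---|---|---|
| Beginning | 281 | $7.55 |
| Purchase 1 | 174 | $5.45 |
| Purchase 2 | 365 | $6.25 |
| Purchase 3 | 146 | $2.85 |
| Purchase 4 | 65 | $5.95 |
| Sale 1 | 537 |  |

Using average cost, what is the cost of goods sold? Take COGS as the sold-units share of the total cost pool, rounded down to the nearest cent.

COGS = $3,205.30

Sale 1, sell 537: 537/1031 × $6,153.95 → $3,205.30
Ending inventory (cost pool remaining) = $2,948.65
Check: goods available $6,153.95 = COGS $3,205.30 + ending $2,948.65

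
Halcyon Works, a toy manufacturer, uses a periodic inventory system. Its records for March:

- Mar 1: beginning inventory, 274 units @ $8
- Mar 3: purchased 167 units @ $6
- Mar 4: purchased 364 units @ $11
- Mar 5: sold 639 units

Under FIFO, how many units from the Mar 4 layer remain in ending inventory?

Mar 5, 639 sold [FIFO — oldest first]: 274 @ $8 + 167 @ $6 + 198 @ $11 = $5,372
Ending inventory: 166 @ $11 = $1,826

166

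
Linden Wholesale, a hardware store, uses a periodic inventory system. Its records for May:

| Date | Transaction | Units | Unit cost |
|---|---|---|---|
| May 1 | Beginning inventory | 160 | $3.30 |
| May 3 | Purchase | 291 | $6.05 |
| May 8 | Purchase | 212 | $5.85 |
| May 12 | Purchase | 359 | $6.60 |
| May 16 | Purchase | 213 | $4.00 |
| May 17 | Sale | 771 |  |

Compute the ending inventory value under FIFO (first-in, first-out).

Ending inventory = $2,508.60

May 17, 771 sold [FIFO — oldest first]: 160 @ $3.30 + 291 @ $6.05 + 212 @ $5.85 + 108 @ $6.60 = $4,241.55
Ending inventory: 251 @ $6.60 + 213 @ $4.00 = $2,508.60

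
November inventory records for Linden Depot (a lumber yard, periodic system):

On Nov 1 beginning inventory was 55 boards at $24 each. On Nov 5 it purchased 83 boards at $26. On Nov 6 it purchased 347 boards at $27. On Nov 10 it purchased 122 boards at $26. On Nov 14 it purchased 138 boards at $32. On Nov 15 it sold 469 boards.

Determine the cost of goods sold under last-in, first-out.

Nov 15, 469 sold [LIFO — newest first]: 138 @ $32 + 122 @ $26 + 209 @ $27 = $13,231
Ending inventory: 55 @ $24 + 83 @ $26 + 138 @ $27 = $7,204

COGS = $13,231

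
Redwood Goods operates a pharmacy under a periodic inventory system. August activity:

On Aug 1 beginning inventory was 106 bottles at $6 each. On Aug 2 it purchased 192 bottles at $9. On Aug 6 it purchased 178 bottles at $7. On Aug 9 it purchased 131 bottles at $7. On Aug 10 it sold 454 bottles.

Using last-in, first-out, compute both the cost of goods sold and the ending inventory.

COGS = $3,468; ending inventory = $1,059

Aug 10, 454 sold [LIFO — newest first]: 131 @ $7 + 178 @ $7 + 145 @ $9 = $3,468
Ending inventory: 106 @ $6 + 47 @ $9 = $1,059
Check: goods available $4,527 = COGS $3,468 + ending $1,059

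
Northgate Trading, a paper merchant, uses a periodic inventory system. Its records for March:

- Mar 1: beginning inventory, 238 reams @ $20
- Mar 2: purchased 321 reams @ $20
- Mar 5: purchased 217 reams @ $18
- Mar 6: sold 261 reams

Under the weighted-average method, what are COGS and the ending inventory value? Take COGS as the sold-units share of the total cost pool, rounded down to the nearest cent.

COGS = $5,074.02; ending inventory = $10,011.98

Mar 6, sell 261: 261/776 × $15,086.00 → $5,074.02
Ending inventory (cost pool remaining) = $10,011.98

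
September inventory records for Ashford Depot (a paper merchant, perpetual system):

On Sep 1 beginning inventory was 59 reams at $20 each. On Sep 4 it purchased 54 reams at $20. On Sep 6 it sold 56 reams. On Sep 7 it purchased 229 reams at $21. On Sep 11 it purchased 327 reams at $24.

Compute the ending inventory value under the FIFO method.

Ending inventory = $13,797

Sep 6, 56 sold [FIFO — oldest first]: 56 @ $20 = $1,120
Ending inventory: 3 @ $20 + 54 @ $20 + 229 @ $21 + 327 @ $24 = $13,797
Check: goods available $14,917 = COGS $1,120 + ending $13,797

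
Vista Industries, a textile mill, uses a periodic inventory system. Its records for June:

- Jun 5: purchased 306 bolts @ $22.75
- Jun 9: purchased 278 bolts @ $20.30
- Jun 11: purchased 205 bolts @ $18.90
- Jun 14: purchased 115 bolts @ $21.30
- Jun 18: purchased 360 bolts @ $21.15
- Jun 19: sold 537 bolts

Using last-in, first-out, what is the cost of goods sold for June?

Jun 19, 537 sold [LIFO — newest first]: 360 @ $21.15 + 115 @ $21.30 + 62 @ $18.90 = $11,235.30
Ending inventory: 306 @ $22.75 + 278 @ $20.30 + 143 @ $18.90 = $15,307.60

COGS = $11,235.30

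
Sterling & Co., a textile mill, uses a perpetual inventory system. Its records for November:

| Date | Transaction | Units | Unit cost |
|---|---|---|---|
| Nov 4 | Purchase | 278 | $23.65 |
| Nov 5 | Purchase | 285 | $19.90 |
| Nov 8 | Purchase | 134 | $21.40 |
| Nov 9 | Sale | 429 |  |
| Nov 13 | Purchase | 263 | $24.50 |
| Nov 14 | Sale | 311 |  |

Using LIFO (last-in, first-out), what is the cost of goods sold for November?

COGS = $16,354.30

Nov 9, 429 sold [LIFO — newest first]: 134 @ $21.40 + 285 @ $19.90 + 10 @ $23.65 = $8,775.60
Nov 14, 311 sold [LIFO — newest first]: 263 @ $24.50 + 48 @ $23.65 = $7,578.70
Total COGS = $8,775.60 + $7,578.70 = $16,354.30
Ending inventory: 220 @ $23.65 = $5,203.00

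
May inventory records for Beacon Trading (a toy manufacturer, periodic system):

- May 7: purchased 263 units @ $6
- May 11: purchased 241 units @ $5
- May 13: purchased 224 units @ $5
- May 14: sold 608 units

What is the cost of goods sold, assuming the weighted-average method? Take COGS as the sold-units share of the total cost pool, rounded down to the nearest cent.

May 14, sell 608: 608/728 × $3,903.00 → $3,259.64
Ending inventory (cost pool remaining) = $643.36

COGS = $3,259.64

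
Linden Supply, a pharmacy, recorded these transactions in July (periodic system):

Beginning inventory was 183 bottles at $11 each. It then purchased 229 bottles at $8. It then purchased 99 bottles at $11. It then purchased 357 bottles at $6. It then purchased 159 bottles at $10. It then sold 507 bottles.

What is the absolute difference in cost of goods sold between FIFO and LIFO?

$1,212

FIFO COGS: 183 @ $11 + 229 @ $8 + 95 @ $11 = $4,890
LIFO COGS: 159 @ $10 + 348 @ $6 = $3,678
Difference = |$4,890 − $3,678| = $1,212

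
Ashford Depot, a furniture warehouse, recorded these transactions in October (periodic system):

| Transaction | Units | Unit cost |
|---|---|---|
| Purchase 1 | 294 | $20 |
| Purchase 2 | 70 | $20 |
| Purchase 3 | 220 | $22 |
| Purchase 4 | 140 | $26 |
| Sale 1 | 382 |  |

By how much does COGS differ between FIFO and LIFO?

FIFO COGS: 294 @ $20 + 70 @ $20 + 18 @ $22 = $7,676
LIFO COGS: 140 @ $26 + 220 @ $22 + 22 @ $20 = $8,920
Difference = |$7,676 − $8,920| = $1,244

$1,244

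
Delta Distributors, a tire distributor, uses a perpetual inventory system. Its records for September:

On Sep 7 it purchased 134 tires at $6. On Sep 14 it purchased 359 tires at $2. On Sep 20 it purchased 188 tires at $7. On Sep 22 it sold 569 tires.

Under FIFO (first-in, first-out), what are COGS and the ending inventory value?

COGS = $2,054; ending inventory = $784

Sep 22, 569 sold [FIFO — oldest first]: 134 @ $6 + 359 @ $2 + 76 @ $7 = $2,054
Ending inventory: 112 @ $7 = $784
Check: goods available $2,838 = COGS $2,054 + ending $784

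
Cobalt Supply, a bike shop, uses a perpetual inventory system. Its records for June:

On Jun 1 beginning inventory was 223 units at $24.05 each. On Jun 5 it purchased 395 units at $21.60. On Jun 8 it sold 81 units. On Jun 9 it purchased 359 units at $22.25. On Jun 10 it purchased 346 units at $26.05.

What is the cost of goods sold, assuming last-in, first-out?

Jun 8, 81 sold [LIFO — newest first]: 81 @ $21.60 = $1,749.60
Ending inventory: 223 @ $24.05 + 314 @ $21.60 + 359 @ $22.25 + 346 @ $26.05 = $29,146.60
Check: goods available $30,896.20 = COGS $1,749.60 + ending $29,146.60

COGS = $1,749.60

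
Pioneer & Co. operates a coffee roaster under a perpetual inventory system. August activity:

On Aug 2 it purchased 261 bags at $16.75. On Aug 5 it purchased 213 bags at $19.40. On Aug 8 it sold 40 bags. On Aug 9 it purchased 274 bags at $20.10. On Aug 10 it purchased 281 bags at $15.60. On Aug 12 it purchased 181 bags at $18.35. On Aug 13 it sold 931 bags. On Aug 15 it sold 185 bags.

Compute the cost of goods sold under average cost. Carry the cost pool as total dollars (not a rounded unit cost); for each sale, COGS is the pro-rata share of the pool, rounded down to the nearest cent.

After Aug 2: 261 on hand, pool $4,371.75 (≈ $16.7500 each)
After Aug 5: 474 on hand, pool $8,503.95 (≈ $17.9408 each)
Aug 8, sell 40: 40/474 × $8,503.95 → $717.63
After Aug 9: 708 on hand, pool $13,293.72 (≈ $18.7764 each)
After Aug 10: 989 on hand, pool $17,677.32 (≈ $17.8739 each)
After Aug 12: 1170 on hand, pool $20,998.67 (≈ $17.9476 each)
Aug 13, sell 931: 931/1170 × $20,998.67 → $16,709.19
Aug 15, sell 185: 185/239 × $4,289.48 → $3,320.30
Total COGS = $717.63 + $16,709.19 + $3,320.30 = $20,747.12
Ending inventory (cost pool remaining) = $969.18
Check: goods available $21,716.30 = COGS $20,747.12 + ending $969.18

COGS = $20,747.12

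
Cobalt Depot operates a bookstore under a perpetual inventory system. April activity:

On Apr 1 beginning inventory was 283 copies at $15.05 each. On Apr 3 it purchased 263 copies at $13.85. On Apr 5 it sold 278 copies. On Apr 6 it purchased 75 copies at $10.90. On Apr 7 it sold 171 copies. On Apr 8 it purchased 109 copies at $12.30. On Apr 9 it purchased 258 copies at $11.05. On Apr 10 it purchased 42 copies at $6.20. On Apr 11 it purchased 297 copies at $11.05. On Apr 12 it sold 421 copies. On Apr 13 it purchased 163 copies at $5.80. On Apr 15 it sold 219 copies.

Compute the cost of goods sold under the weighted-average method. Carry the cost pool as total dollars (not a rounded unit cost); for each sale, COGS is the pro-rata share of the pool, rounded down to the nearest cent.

COGS = $13,390.66

After Apr 1: 283 on hand, pool $4,259.15 (≈ $15.0500 each)
After Apr 3: 546 on hand, pool $7,901.70 (≈ $14.4720 each)
Apr 5, sell 278: 278/546 × $7,901.70 → $4,023.20
After Apr 6: 343 on hand, pool $4,696.00 (≈ $13.6910 each)
Apr 7, sell 171: 171/343 × $4,696.00 → $2,341.15
After Apr 8: 281 on hand, pool $3,695.55 (≈ $13.1514 each)
After Apr 9: 539 on hand, pool $6,546.45 (≈ $12.1455 each)
After Apr 10: 581 on hand, pool $6,806.85 (≈ $11.7157 each)
After Apr 11: 878 on hand, pool $10,088.70 (≈ $11.4905 each)
Apr 12, sell 421: 421/878 × $10,088.70 → $4,837.52
After Apr 13: 620 on hand, pool $6,196.58 (≈ $9.9945 each)
Apr 15, sell 219: 219/620 × $6,196.58 → $2,188.79
Total COGS = $4,023.20 + $2,341.15 + $4,837.52 + $2,188.79 = $13,390.66
Ending inventory (cost pool remaining) = $4,007.79
Check: goods available $17,398.45 = COGS $13,390.66 + ending $4,007.79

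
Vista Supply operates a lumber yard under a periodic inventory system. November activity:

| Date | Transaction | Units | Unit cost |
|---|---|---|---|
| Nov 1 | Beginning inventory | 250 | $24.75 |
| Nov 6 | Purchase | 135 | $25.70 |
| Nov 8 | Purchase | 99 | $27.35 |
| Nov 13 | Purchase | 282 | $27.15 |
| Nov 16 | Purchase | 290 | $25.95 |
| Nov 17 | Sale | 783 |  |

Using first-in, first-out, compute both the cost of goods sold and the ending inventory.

COGS = $20,462.10; ending inventory = $7,084.35

Nov 17, 783 sold [FIFO — oldest first]: 250 @ $24.75 + 135 @ $25.70 + 99 @ $27.35 + 282 @ $27.15 + 17 @ $25.95 = $20,462.10
Ending inventory: 273 @ $25.95 = $7,084.35
Check: goods available $27,546.45 = COGS $20,462.10 + ending $7,084.35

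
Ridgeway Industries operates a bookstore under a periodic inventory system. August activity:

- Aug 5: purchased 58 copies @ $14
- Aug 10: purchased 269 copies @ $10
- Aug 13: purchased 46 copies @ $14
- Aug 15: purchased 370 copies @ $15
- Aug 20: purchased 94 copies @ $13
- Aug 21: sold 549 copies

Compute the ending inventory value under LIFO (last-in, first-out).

Ending inventory = $3,112

Aug 21, 549 sold [LIFO — newest first]: 94 @ $13 + 370 @ $15 + 46 @ $14 + 39 @ $10 = $7,806
Ending inventory: 58 @ $14 + 230 @ $10 = $3,112
Check: goods available $10,918 = COGS $7,806 + ending $3,112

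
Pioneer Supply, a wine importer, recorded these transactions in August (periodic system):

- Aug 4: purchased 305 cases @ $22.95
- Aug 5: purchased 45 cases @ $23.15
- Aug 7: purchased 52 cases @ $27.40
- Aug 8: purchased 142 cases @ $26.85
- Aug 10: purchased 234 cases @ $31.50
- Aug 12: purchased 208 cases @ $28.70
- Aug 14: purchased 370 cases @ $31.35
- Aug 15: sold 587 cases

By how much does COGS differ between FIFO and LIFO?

FIFO COGS: 305 @ $22.95 + 45 @ $23.15 + 52 @ $27.40 + 142 @ $26.85 + 43 @ $31.50 = $14,633.50
LIFO COGS: 370 @ $31.35 + 208 @ $28.70 + 9 @ $31.50 = $17,852.60
Difference = |$14,633.50 − $17,852.60| = $3,219.10

$3,219.10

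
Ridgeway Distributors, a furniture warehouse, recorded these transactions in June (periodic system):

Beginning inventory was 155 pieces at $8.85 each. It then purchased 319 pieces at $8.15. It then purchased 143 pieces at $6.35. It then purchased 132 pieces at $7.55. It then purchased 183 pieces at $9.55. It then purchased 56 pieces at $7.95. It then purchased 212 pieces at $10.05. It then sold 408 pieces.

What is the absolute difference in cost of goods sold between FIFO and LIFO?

$479.10

FIFO COGS: 155 @ $8.85 + 253 @ $8.15 = $3,433.70
LIFO COGS: 212 @ $10.05 + 56 @ $7.95 + 140 @ $9.55 = $3,912.80
Difference = |$3,433.70 − $3,912.80| = $479.10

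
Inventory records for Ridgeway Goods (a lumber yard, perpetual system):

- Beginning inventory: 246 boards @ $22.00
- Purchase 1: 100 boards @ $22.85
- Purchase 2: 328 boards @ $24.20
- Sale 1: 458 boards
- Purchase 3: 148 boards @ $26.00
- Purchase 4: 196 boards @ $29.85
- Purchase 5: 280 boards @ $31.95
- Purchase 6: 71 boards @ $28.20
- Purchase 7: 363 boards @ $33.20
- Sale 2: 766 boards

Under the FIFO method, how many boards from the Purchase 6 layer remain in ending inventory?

Sale 1 (458) [FIFO — oldest first]: 246 @ $22.00 + 100 @ $22.85 + 112 @ $24.20 = $10,407.40
Sale 2 (766) [FIFO — oldest first]: 216 @ $24.20 + 148 @ $26.00 + 196 @ $29.85 + 206 @ $31.95 = $21,507.50
Total COGS = $10,407.40 + $21,507.50 = $31,914.90
Ending inventory: 74 @ $31.95 + 71 @ $28.20 + 363 @ $33.20 = $16,418.10
Check: goods available $48,333.00 = COGS $31,914.90 + ending $16,418.10

71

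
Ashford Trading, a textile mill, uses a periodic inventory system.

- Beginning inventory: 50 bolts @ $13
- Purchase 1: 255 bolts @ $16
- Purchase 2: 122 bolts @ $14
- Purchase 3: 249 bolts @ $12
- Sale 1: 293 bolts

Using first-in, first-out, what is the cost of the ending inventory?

Ending inventory = $4,888

Sale 1 (293) [FIFO — oldest first]: 50 @ $13 + 243 @ $16 = $4,538
Ending inventory: 12 @ $16 + 122 @ $14 + 249 @ $12 = $4,888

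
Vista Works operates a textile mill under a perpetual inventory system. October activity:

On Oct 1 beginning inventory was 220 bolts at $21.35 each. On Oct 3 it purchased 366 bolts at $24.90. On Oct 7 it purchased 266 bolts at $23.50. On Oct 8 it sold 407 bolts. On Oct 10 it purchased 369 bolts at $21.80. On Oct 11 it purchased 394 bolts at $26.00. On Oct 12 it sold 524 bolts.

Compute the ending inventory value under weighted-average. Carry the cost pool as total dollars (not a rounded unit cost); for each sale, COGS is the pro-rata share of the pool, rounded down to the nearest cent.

Ending inventory = $16,288.20

After Oct 1: 220 on hand, pool $4,697.00 (≈ $21.3500 each)
After Oct 3: 586 on hand, pool $13,810.40 (≈ $23.5672 each)
After Oct 7: 852 on hand, pool $20,061.40 (≈ $23.5462 each)
Oct 8, sell 407: 407/852 × $20,061.40 → $9,583.32
After Oct 10: 814 on hand, pool $18,522.28 (≈ $22.7546 each)
After Oct 11: 1208 on hand, pool $28,766.28 (≈ $23.8131 each)
Oct 12, sell 524: 524/1208 × $28,766.28 → $12,478.08
Total COGS = $9,583.32 + $12,478.08 = $22,061.40
Ending inventory (cost pool remaining) = $16,288.20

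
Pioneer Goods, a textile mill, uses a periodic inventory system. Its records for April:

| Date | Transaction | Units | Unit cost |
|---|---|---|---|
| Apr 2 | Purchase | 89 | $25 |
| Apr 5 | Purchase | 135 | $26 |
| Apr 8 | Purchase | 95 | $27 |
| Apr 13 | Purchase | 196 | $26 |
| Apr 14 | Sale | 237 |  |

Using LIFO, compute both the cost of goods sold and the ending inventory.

Apr 14, 237 sold [LIFO — newest first]: 196 @ $26 + 41 @ $27 = $6,203
Ending inventory: 89 @ $25 + 135 @ $26 + 54 @ $27 = $7,193

COGS = $6,203; ending inventory = $7,193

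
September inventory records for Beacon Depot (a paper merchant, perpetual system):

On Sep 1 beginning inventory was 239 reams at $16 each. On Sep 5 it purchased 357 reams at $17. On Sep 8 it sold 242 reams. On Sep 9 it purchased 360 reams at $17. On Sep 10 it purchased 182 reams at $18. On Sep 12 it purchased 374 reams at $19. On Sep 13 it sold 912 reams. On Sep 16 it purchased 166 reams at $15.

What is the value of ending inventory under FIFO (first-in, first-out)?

Sep 8, 242 sold [FIFO — oldest first]: 239 @ $16 + 3 @ $17 = $3,875
Sep 13, 912 sold [FIFO — oldest first]: 354 @ $17 + 360 @ $17 + 182 @ $18 + 16 @ $19 = $15,718
Total COGS = $3,875 + $15,718 = $19,593
Ending inventory: 358 @ $19 + 166 @ $15 = $9,292

Ending inventory = $9,292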